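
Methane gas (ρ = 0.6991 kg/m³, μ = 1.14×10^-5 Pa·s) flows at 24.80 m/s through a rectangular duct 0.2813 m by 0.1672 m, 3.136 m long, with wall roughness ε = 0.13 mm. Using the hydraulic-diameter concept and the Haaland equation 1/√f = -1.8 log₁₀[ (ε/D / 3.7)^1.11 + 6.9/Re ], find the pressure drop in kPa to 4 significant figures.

Hydraulic diameter D_h = 4A/P = 4·(0.2813·0.1672)/(2·(0.2813+0.1672)) = 0.1881/0.897 = 0.2097 m.
Re = ρVD_h/μ = 0.6991·24.8·0.2097/1.14e-05 = 3.19e+05.
ε/D_h = 0.00013/0.2097 = 0.00062; Haaland gives 1/√f = -1.8 log₁₀[6.44e-05+2.16e-05] = 7.318, so f = 0.01867.
ΔP = f(L/D_h)(ρV²/2) = 0.01867·3.136/0.2097·215 = 60.03 Pa.
ΔP = 0.06003 kPa.

ΔP ≈ 0.06003 kPa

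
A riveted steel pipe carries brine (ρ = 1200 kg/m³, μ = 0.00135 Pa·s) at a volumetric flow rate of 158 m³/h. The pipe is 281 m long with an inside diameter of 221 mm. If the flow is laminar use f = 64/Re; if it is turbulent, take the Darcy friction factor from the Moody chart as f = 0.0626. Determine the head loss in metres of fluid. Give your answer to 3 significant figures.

h_f ≈ 5.31 m

Q = 158 m³/h = 158/3600 = 0.04389 m³/s.
Cross-sectional area A = πD²/4 = π(0.221)²/4 = 0.03836 m²; mean velocity V = Q/A = 0.04389/0.03836 = 1.144 m/s.
Reynolds number Re = ρVD/μ = 1200 · 1.144 · 0.221 / 0.00135 = 2.248e+05.
Re > 4000 → turbulent; use the Moody-chart value f = 0.0626.
Darcy-Weisbach: ΔP = f(L/D)(ρV²/2) = 0.0626·(281/0.221)·(1200·1.144²/2) = 0.0626·1271·785.4 = 6.252e+04 Pa.
Head loss h_f = ΔP/(ρg) = 6.252e+04/(1200·9.81) = 5.31 m.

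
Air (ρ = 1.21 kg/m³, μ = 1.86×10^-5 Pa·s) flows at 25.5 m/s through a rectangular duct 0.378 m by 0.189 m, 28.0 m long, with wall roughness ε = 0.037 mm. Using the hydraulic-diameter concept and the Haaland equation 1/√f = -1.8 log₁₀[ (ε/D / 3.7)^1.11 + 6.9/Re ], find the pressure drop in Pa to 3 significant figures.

ΔP ≈ 657 Pa

Hydraulic diameter D_h = 4A/P = 4·(0.378·0.189)/(2·(0.378+0.189)) = 0.2858/1.134 = 0.252 m.
Re = ρVD_h/μ = 1.21·25.5·0.252/1.86e-05 = 4.18e+05.
ε/D_h = 3.7e-05/0.252 = 0.000147; Haaland gives 1/√f = -1.8 log₁₀[1.3e-05+1.65e-05] = 8.154, so f = 0.01504.
ΔP = f(L/D_h)(ρV²/2) = 0.01504·28/0.252·393.4 = 657.5 Pa.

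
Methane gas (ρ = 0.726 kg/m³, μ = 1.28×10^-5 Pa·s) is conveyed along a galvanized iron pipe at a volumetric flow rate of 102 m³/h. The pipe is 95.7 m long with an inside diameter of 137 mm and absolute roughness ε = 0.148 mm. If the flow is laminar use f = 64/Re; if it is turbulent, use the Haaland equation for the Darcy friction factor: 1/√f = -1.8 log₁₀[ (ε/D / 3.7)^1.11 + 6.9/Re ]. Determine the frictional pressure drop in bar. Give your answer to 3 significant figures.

Q = 102 m³/h = 102/3600 = 0.02833 m³/s.
Cross-sectional area A = πD²/4 = π(0.137)²/4 = 0.01474 m²; mean velocity V = Q/A = 0.02833/0.01474 = 1.922 m/s.
Reynolds number Re = ρVD/μ = 0.726 · 1.922 · 0.137 / 1.28e-05 = 1.494e+04.
Re > 4000 → turbulent. Relative roughness ε/D = 0.000148/0.137 = 0.00108. Haaland: 1/√f = -1.8 log₁₀[(0.00108/3.7)^1.11 + 6.9/1.494e+04] = -1.8 log₁₀[0.000119 + 0.000462] = 5.824, so f = 0.02948.
Darcy-Weisbach: ΔP = f(L/D)(ρV²/2) = 0.02948·(95.7/0.137)·(0.726·1.922²/2) = 0.02948·698.5·1.341 = 27.62 Pa.
ΔP = 27.62 Pa = 2.76×10^-4 bar.

ΔP ≈ 2.76×10^-4 bar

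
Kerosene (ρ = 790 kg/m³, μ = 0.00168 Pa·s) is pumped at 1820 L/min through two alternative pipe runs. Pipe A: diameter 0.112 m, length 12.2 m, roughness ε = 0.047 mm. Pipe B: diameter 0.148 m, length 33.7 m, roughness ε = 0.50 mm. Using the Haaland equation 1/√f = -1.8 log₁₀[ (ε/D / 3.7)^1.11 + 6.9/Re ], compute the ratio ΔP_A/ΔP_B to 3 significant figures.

Pipe A: V = Q/A = 0.03033/0.009852 = 3.079 m/s; Re = 1.622e+05; ε/D = 0.00042; Haaland → f = 0.01859; ΔP_A = f(L/D)(ρV²/2) = 7584 Pa.
Pipe B: V = Q/A = 0.03033/0.0172 = 1.763 m/s; Re = 1.227e+05; ε/D = 0.00338; Haaland → f = 0.02801; ΔP_B = f(L/D)(ρV²/2) = 7832 Pa.
ΔP_A/ΔP_B = 7584/7832 = 0.968.

ΔP_A/ΔP_B ≈ 0.968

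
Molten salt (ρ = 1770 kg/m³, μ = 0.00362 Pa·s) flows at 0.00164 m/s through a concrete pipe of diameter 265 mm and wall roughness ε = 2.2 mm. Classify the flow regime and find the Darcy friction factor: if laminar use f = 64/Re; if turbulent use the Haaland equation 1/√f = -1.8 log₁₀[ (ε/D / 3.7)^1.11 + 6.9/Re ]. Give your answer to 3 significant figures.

f ≈ 0.301

Re = ρVD/μ = 1770·0.00164·0.265/0.00362 = 212.5.
Re < 2300 → laminar, so f = 64/Re = 0.3012 (roughness is irrelevant in laminar flow).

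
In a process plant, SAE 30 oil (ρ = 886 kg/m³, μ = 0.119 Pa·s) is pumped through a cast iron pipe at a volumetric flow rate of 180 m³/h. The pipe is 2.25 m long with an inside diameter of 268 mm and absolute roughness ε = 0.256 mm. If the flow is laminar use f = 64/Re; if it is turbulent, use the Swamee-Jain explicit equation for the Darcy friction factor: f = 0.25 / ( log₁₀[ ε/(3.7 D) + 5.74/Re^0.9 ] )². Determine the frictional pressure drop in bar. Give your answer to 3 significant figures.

ΔP ≈ 0.00106 bar

Q = 180 m³/h = 180/3600 = 0.05 m³/s.
Cross-sectional area A = πD²/4 = π(0.268)²/4 = 0.05641 m²; mean velocity V = Q/A = 0.05/0.05641 = 0.8864 m/s.
Reynolds number Re = ρVD/μ = 886 · 0.8864 · 0.268 / 0.119 = 1769.
Re < 2300 → laminar flow, so f = 64/Re = 64/1769 = 0.03619 (the turbulent correlation is not needed).
Darcy-Weisbach: ΔP = f(L/D)(ρV²/2) = 0.03619·(2.25/0.268)·(886·0.8864²/2) = 0.03619·8.396·348 = 105.7 Pa.
ΔP = 105.7 Pa = 0.00106 bar.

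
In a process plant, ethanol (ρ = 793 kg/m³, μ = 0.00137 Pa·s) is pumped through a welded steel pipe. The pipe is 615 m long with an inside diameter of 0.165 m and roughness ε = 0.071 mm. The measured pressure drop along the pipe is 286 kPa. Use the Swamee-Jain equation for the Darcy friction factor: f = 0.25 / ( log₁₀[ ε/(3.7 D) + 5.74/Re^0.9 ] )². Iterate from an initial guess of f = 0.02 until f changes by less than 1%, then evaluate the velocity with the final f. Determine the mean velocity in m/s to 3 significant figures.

Rearranging Darcy-Weisbach: V = √(2·ΔP·D/(f·L·ρ)). With ε/D = 7.1e-05/0.165 = 0.00043, iterate starting from f = 0.02:
  f = 0.02 → V = √(2·2.86e+05·0.165/(0.02·615·793)) = 3.111 m/s; Re = ρVD/μ = 2.971e+05; f → 0.01793
  f = 0.01793 → V = 3.285 m/s; Re = 3.138e+05; f → 0.01785
Converged (Δf/f < 1%). With the final f = 0.01785: V = √(2·2.86e+05·0.165/(0.01785·615·793)) = 3.292 m/s.

V ≈ 3.29 m/s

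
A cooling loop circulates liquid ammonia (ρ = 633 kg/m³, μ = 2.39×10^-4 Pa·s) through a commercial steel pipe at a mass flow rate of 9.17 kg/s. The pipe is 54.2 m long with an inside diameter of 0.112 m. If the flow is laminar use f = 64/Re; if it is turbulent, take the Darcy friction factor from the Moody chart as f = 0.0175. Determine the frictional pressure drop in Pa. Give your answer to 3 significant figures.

A = πD²/4 = π(0.112)²/4 = 0.009852 m²; mean velocity V = ṁ/(ρA) = 9.17/(633 · 0.009852) = 1.47 m/s.
Reynolds number Re = ρVD/μ = 633 · 1.47 · 0.112 / 0.000239 = 4.362e+05.
Re > 4000 → turbulent; use the Moody-chart value f = 0.0175.
Darcy-Weisbach: ΔP = f(L/D)(ρV²/2) = 0.0175·(54.2/0.112)·(633·1.47²/2) = 0.0175·483.9·684.3 = 5795 Pa.

ΔP ≈ 5800 Pa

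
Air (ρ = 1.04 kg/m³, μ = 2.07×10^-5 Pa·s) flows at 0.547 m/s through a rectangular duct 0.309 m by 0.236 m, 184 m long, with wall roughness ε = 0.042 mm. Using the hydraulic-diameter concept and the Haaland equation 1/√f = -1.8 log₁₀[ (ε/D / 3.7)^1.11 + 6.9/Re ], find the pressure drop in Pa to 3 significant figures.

ΔP ≈ 3.62 Pa

Hydraulic diameter D_h = 4A/P = 4·(0.309·0.236)/(2·(0.309+0.236)) = 0.2917/1.09 = 0.2676 m.
Re = ρVD_h/μ = 1.04·0.547·0.2676/2.07e-05 = 7355.
ε/D_h = 4.2e-05/0.2676 = 0.000157; Haaland gives 1/√f = -1.8 log₁₀[1.4e-05+0.000938] = 5.438, so f = 0.03381.
ΔP = f(L/D_h)(ρV²/2) = 0.03381·184/0.2676·0.1556 = 3.617 Pa.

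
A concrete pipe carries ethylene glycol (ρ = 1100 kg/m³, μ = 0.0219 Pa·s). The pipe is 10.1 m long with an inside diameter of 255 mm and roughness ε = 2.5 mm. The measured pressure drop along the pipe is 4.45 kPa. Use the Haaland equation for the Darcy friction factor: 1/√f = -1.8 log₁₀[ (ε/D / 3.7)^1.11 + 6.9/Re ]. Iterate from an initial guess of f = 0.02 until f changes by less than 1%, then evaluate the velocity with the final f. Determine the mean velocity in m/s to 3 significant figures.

V ≈ 2.27 m/s

Rearranging Darcy-Weisbach: V = √(2·ΔP·D/(f·L·ρ)). With ε/D = 0.0025/0.255 = 0.0098, iterate starting from f = 0.02:
  f = 0.02 → V = √(2·4450·0.255/(0.02·10.1·1100)) = 3.196 m/s; Re = ρVD/μ = 4.093e+04; f → 0.03908
  f = 0.03908 → V = 2.286 m/s; Re = 2.928e+04; f → 0.0396
  f = 0.0396 → V = 2.271 m/s; Re = 2.909e+04; f → 0.03961
Converged (Δf/f < 1%). With the final f = 0.03961: V = √(2·4450·0.255/(0.03961·10.1·1100)) = 2.271 m/s.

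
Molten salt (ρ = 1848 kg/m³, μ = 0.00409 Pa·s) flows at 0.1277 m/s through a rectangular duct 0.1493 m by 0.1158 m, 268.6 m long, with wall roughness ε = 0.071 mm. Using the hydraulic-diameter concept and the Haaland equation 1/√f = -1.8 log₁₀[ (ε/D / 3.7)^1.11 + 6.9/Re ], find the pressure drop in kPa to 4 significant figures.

Hydraulic diameter D_h = 4A/P = 4·(0.1493·0.1158)/(2·(0.1493+0.1158)) = 0.06916/0.5302 = 0.1304 m.
Re = ρVD_h/μ = 1848·0.1277·0.1304/0.00409 = 7526.
ε/D_h = 7.1e-05/0.1304 = 0.000544; Haaland gives 1/√f = -1.8 log₁₀[5.57e-05+0.000917] = 5.422, so f = 0.03402.
ΔP = f(L/D_h)(ρV²/2) = 0.03402·268.6/0.1304·15.07 = 1056 Pa.
ΔP = 1.056 kPa.

ΔP ≈ 1.056 kPa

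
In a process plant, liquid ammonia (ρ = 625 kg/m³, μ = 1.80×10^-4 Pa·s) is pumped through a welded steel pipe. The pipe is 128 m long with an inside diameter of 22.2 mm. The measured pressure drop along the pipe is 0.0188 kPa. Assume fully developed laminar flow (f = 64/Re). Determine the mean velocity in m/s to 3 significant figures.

For laminar flow, f = 64/Re with Re = ρVD/μ, so Darcy-Weisbach reduces to ΔP = 32μLV/D². Solving for V: V = ΔP·D²/(32μL) = 18.8·(0.0222)²/(32·0.00018·128) = 0.01257 m/s.
Check: Re = ρVD/μ = 625·0.01257·0.0222/0.00018 = 968.7 < 2300, so the laminar assumption holds.

V ≈ 0.0126 m/s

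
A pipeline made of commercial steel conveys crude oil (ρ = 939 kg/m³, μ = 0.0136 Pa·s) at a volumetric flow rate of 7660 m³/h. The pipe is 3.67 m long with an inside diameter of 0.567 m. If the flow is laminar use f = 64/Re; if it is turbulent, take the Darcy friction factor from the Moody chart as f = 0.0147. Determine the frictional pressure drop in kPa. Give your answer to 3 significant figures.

ΔP ≈ 3.17 kPa

Q = 7660 m³/h = 7660/3600 = 2.128 m³/s.
Cross-sectional area A = πD²/4 = π(0.567)²/4 = 0.2525 m²; mean velocity V = Q/A = 2.128/0.2525 = 8.427 m/s.
Reynolds number Re = ρVD/μ = 939 · 8.427 · 0.567 / 0.0136 = 3.299e+05.
Re > 4000 → turbulent; use the Moody-chart value f = 0.0147.
Darcy-Weisbach: ΔP = f(L/D)(ρV²/2) = 0.0147·(3.67/0.567)·(939·8.427²/2) = 0.0147·6.473·3.334e+04 = 3172 Pa.
ΔP = 3172 Pa = 3.17 kPa.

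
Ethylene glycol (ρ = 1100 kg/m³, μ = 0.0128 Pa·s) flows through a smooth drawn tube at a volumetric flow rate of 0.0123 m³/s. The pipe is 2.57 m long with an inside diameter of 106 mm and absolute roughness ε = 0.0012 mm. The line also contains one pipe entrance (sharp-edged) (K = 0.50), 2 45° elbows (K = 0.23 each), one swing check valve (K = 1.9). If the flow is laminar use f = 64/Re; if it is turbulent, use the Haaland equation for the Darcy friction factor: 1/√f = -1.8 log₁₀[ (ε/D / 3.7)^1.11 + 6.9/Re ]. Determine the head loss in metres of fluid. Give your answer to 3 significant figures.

Cross-sectional area A = πD²/4 = π(0.106)²/4 = 0.008825 m²; mean velocity V = Q/A = 0.0123/0.008825 = 1.394 m/s.
Reynolds number Re = ρVD/μ = 1100 · 1.394 · 0.106 / 0.0128 = 1.27e+04.
Re > 4000 → turbulent. Relative roughness ε/D = 1.2e-06/0.106 = 1.13e-05. Haaland: 1/√f = -1.8 log₁₀[(1.13e-05/3.7)^1.11 + 6.9/1.27e+04] = -1.8 log₁₀[7.57e-07 + 0.000543] = 5.876, so f = 0.02897.
Total minor-loss coefficient ΣK = 1·0.5 + 2·0.23 + 1·1.9 = 2.86.
ΔP = [f·L/D + ΣK]·(ρV²/2) = [0.02897·2.57/0.106 + 2.86]·(1100·1.394²/2) = [0.7023 + 2.86]·1068 = 3806 Pa.
Head loss h_f = ΔP/(ρg) = 3806/(1100·9.81) = 0.353 m.

h_f ≈ 0.353 m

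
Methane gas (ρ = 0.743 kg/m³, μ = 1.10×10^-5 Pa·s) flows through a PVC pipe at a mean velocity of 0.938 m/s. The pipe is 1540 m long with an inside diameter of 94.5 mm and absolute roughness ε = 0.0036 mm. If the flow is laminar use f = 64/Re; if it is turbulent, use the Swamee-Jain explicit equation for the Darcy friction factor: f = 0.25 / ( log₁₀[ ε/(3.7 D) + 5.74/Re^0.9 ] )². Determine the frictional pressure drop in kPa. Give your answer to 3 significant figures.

ΔP ≈ 0.191 kPa

Reynolds number Re = ρVD/μ = 0.743 · 0.938 · 0.0945 / 1.1e-05 = 5987.
Re > 4000 → turbulent. Relative roughness ε/D = 3.6e-06/0.0945 = 3.81e-05. Swamee-Jain: f = 0.25/(log₁₀[3.81e-05/3.7 + 5.74/5987^0.9])² = 0.25/(log₁₀[1.03e-05 + 0.00229])² = 0.25/(-2.639)² = 0.03591.
Darcy-Weisbach: ΔP = f(L/D)(ρV²/2) = 0.03591·(1540/0.0945)·(0.743·0.938²/2) = 0.03591·1.63e+04·0.3269 = 191.3 Pa.
ΔP = 191.3 Pa = 0.191 kPa.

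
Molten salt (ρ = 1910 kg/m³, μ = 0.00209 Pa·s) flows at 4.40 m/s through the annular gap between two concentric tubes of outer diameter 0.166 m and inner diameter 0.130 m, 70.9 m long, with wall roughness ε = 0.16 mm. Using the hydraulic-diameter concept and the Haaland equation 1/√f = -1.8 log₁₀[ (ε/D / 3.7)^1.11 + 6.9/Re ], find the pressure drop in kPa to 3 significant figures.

Hydraulic diameter D_h = 4A/P = D_o - D_i = 0.166 - 0.13 = 0.036 m.
Re = ρVD_h/μ = 1910·4.4·0.036/0.00209 = 1.448e+05.
ε/D_h = 0.00016/0.036 = 0.00444; Haaland gives 1/√f = -1.8 log₁₀[0.000573+4.77e-05] = 5.772, so f = 0.03001.
ΔP = f(L/D_h)(ρV²/2) = 0.03001·70.9/0.036·1.849e+04 = 1.093e+06 Pa.
ΔP = 1090 kPa.

ΔP ≈ 1090 kPa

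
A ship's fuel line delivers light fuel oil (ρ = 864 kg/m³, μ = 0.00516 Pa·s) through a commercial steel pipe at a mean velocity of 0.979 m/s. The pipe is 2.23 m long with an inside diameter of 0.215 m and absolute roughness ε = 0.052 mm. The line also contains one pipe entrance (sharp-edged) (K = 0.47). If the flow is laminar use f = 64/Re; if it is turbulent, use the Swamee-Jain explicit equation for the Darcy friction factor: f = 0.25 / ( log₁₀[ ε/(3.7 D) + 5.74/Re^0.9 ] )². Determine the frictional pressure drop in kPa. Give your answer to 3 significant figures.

Reynolds number Re = ρVD/μ = 864 · 0.979 · 0.215 / 0.00516 = 3.524e+04.
Re > 4000 → turbulent. Relative roughness ε/D = 5.2e-05/0.215 = 0.000242. Swamee-Jain: f = 0.25/(log₁₀[0.000242/3.7 + 5.74/3.524e+04^0.9])² = 0.25/(log₁₀[6.54e-05 + 0.000464])² = 0.25/(-3.276)² = 0.02329.
Total minor-loss coefficient ΣK = 1·0.47 = 0.47.
ΔP = [f·L/D + ΣK]·(ρV²/2) = [0.02329·2.23/0.215 + 0.47]·(864·0.979²/2) = [0.2416 + 0.47]·414 = 294.6 Pa.
ΔP = 294.6 Pa = 0.295 kPa.

ΔP ≈ 0.295 kPa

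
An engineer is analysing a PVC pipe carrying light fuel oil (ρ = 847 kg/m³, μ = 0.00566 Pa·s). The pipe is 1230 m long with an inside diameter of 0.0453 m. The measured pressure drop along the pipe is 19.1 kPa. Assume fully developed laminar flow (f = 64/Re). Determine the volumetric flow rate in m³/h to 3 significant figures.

For laminar flow, f = 64/Re with Re = ρVD/μ, so Darcy-Weisbach reduces to ΔP = 32μLV/D². Solving for V: V = ΔP·D²/(32μL) = 1.91e+04·(0.0453)²/(32·0.00566·1230) = 0.1759 m/s.
Check: Re = ρVD/μ = 847·0.1759·0.0453/0.00566 = 1193 < 2300, so the laminar assumption holds.
Q = V·A = 0.1759·(π/4·0.0453²) = 0.0002836 m³/s = 1.02 m³/h.

Q ≈ 1.02 m³/h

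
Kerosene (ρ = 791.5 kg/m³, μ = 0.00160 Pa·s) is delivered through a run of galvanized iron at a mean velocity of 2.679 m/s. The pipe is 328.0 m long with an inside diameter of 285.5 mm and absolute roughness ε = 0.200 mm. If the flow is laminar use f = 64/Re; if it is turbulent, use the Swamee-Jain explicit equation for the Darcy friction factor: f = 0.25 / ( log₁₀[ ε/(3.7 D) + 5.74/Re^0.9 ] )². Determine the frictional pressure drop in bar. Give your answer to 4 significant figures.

Reynolds number Re = ρVD/μ = 791.5 · 2.679 · 0.2855 / 0.0016 = 3.784e+05.
Re > 4000 → turbulent. Relative roughness ε/D = 0.0002/0.2855 = 0.000701. Swamee-Jain: f = 0.25/(log₁₀[0.000701/3.7 + 5.74/3.784e+05^0.9])² = 0.25/(log₁₀[0.000189 + 5.48e-05])² = 0.25/(-3.612)² = 0.01916.
Darcy-Weisbach: ΔP = f(L/D)(ρV²/2) = 0.01916·(328/0.2855)·(791.5·2.679²/2) = 0.01916·1149·2840 = 6.252e+04 Pa.
ΔP = 6.252e+04 Pa = 0.6252 bar.

ΔP ≈ 0.6252 bar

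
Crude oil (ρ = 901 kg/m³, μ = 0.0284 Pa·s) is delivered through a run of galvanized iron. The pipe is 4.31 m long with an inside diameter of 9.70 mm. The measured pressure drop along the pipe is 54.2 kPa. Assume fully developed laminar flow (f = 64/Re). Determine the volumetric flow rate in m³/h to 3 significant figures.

Q ≈ 0.346 m³/h

For laminar flow, f = 64/Re with Re = ρVD/μ, so Darcy-Weisbach reduces to ΔP = 32μLV/D². Solving for V: V = ΔP·D²/(32μL) = 5.42e+04·(0.0097)²/(32·0.0284·4.31) = 1.302 m/s.
Check: Re = ρVD/μ = 901·1.302·0.0097/0.0284 = 400.7 < 2300, so the laminar assumption holds.
Q = V·A = 1.302·(π/4·0.0097²) = 9.621e-05 m³/s = 0.346 m³/h.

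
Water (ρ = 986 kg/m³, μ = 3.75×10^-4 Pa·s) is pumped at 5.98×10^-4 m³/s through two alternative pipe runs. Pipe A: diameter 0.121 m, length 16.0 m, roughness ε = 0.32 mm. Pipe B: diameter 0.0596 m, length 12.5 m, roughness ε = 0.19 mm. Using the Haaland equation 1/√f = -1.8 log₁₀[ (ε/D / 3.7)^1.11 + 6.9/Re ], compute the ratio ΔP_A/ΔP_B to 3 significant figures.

ΔP_A/ΔP_B ≈ 0.0393

Pipe A: V = Q/A = 0.000598/0.0115 = 0.052 m/s; Re = 1.655e+04; ε/D = 0.00264; Haaland → f = 0.03148; ΔP_A = f(L/D)(ρV²/2) = 5.55 Pa.
Pipe B: V = Q/A = 0.000598/0.00279 = 0.2143 m/s; Re = 3.359e+04; ε/D = 0.00319; Haaland → f = 0.02976; ΔP_B = f(L/D)(ρV²/2) = 141.4 Pa.
ΔP_A/ΔP_B = 5.55/141.4 = 0.0393.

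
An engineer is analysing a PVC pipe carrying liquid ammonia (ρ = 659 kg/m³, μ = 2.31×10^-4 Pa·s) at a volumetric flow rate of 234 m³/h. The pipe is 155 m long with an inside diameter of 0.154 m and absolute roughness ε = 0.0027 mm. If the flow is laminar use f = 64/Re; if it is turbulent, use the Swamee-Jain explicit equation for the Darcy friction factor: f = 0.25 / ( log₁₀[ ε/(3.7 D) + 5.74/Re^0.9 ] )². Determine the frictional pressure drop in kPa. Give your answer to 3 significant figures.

ΔP ≈ 45.8 kPa

Q = 234 m³/h = 234/3600 = 0.065 m³/s.
Cross-sectional area A = πD²/4 = π(0.154)²/4 = 0.01863 m²; mean velocity V = Q/A = 0.065/0.01863 = 3.49 m/s.
Reynolds number Re = ρVD/μ = 659 · 3.49 · 0.154 / 0.000231 = 1.533e+06.
Re > 4000 → turbulent. Relative roughness ε/D = 2.7e-06/0.154 = 1.75e-05. Swamee-Jain: f = 0.25/(log₁₀[1.75e-05/3.7 + 5.74/1.533e+06^0.9])² = 0.25/(log₁₀[4.74e-06 + 1.56e-05])² = 0.25/(-4.693)² = 0.01135.
Darcy-Weisbach: ΔP = f(L/D)(ρV²/2) = 0.01135·(155/0.154)·(659·3.49²/2) = 0.01135·1006·4013 = 4.585e+04 Pa.
ΔP = 4.585e+04 Pa = 45.8 kPa.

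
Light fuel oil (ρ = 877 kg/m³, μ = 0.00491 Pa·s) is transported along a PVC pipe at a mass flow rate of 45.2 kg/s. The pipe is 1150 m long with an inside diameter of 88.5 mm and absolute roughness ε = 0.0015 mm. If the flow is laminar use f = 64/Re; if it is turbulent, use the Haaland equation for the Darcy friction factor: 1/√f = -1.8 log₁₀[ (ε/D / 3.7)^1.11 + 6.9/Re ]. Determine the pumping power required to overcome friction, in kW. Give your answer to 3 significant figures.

P ≈ 348 kW

A = πD²/4 = π(0.0885)²/4 = 0.006151 m²; mean velocity V = ṁ/(ρA) = 45.2/(877 · 0.006151) = 8.378 m/s.
Reynolds number Re = ρVD/μ = 877 · 8.378 · 0.0885 / 0.00491 = 1.324e+05.
Re > 4000 → turbulent. Relative roughness ε/D = 1.5e-06/0.0885 = 1.69e-05. Haaland: 1/√f = -1.8 log₁₀[(1.69e-05/3.7)^1.11 + 6.9/1.324e+05] = -1.8 log₁₀[1.18e-06 + 5.21e-05] = 7.692, so f = 0.0169.
Darcy-Weisbach: ΔP = f(L/D)(ρV²/2) = 0.0169·(1150/0.0885)·(877·8.378²/2) = 0.0169·1.299e+04·3.078e+04 = 6.76e+06 Pa.
Q = ṁ/ρ = 45.2/877 = 0.05154 m³/s.
Pumping power P = QΔP = 0.05154·6.76e+06 = 348400 W = 348 kW.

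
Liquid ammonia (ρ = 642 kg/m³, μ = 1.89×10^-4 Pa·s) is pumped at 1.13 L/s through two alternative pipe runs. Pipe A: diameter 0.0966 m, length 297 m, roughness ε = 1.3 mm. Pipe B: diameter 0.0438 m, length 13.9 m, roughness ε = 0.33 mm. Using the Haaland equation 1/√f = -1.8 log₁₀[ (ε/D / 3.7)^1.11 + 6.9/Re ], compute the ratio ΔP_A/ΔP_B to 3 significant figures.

Pipe A: V = Q/A = 0.00113/0.007329 = 0.1542 m/s; Re = 5.059e+04; ε/D = 0.0135; Haaland → f = 0.04302; ΔP_A = f(L/D)(ρV²/2) = 1009 Pa.
Pipe B: V = Q/A = 0.00113/0.001507 = 0.75 m/s; Re = 1.116e+05; ε/D = 0.00753; Haaland → f = 0.03518; ΔP_B = f(L/D)(ρV²/2) = 2016 Pa.
ΔP_A/ΔP_B = 1009/2016 = 0.501.

ΔP_A/ΔP_B ≈ 0.501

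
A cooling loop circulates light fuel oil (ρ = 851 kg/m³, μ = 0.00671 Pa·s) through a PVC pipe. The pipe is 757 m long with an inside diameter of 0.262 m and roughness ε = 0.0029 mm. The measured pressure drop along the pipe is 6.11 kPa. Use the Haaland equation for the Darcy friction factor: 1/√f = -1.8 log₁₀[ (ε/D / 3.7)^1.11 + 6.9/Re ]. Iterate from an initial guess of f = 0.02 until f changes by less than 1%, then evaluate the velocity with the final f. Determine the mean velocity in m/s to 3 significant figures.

Rearranging Darcy-Weisbach: V = √(2·ΔP·D/(f·L·ρ)). With ε/D = 2.9e-06/0.262 = 1.11e-05, iterate starting from f = 0.02:
  f = 0.02 → V = √(2·6110·0.262/(0.02·757·851)) = 0.4985 m/s; Re = ρVD/μ = 1.656e+04; f → 0.02702
  f = 0.02702 → V = 0.4288 m/s; Re = 1.425e+04; f → 0.0281
  f = 0.0281 → V = 0.4206 m/s; Re = 1.397e+04; f → 0.02824
Converged (Δf/f < 1%). With the final f = 0.02824: V = √(2·6110·0.262/(0.02824·757·851)) = 0.4195 m/s.

V ≈ 0.419 m/s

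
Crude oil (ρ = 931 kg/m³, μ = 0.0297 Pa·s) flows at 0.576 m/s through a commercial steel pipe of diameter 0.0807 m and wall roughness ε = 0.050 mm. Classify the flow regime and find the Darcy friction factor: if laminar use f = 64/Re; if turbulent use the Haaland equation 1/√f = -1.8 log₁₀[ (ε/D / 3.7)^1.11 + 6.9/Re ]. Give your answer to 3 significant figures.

Re = ρVD/μ = 931·0.576·0.0807/0.0297 = 1457.
Re < 2300 → laminar, so f = 64/Re = 0.04392 (roughness is irrelevant in laminar flow).

f ≈ 0.0439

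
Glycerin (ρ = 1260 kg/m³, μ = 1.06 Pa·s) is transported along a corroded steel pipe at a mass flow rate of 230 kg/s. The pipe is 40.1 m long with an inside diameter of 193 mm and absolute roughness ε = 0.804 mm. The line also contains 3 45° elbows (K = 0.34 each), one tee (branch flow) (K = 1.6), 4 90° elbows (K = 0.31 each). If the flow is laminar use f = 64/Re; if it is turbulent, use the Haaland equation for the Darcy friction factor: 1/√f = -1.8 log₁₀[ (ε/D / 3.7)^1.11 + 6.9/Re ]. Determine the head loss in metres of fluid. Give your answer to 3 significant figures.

A = πD²/4 = π(0.193)²/4 = 0.02926 m²; mean velocity V = ṁ/(ρA) = 230/(1260 · 0.02926) = 6.24 m/s.
Reynolds number Re = ρVD/μ = 1260 · 6.24 · 0.193 / 1.06 = 1431.
Re < 2300 → laminar flow, so f = 64/Re = 64/1431 = 0.04471 (the turbulent correlation is not needed).
Total minor-loss coefficient ΣK = 3·0.34 + 1·1.6 + 4·0.31 = 3.86.
ΔP = [f·L/D + ΣK]·(ρV²/2) = [0.04471·40.1/0.193 + 3.86]·(1260·6.24²/2) = [9.289 + 3.86]·2.453e+04 = 3.225e+05 Pa.
Head loss h_f = ΔP/(ρg) = 3.225e+05/(1260·9.81) = 26.1 m.

h_f ≈ 26.1 m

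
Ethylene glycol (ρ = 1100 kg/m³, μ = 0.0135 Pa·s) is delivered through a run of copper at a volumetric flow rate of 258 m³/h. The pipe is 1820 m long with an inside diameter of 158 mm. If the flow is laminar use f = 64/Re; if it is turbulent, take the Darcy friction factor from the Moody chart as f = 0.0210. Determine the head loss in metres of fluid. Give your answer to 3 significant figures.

h_f ≈ 165 m

Q = 258 m³/h = 258/3600 = 0.07167 m³/s.
Cross-sectional area A = πD²/4 = π(0.158)²/4 = 0.01961 m²; mean velocity V = Q/A = 0.07167/0.01961 = 3.655 m/s.
Reynolds number Re = ρVD/μ = 1100 · 3.655 · 0.158 / 0.0135 = 4.706e+04.
Re > 4000 → turbulent; use the Moody-chart value f = 0.0210.
Darcy-Weisbach: ΔP = f(L/D)(ρV²/2) = 0.021·(1820/0.158)·(1100·3.655²/2) = 0.021·1.152e+04·7348 = 1.778e+06 Pa.
Head loss h_f = ΔP/(ρg) = 1.778e+06/(1100·9.81) = 165 m.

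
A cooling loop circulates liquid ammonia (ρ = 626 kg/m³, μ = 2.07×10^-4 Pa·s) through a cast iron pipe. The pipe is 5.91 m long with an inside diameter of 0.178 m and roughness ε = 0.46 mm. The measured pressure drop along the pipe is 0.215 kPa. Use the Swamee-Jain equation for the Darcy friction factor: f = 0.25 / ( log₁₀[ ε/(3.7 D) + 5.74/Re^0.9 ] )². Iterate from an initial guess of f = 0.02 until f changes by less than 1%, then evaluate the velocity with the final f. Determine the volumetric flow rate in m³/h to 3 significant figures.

Q ≈ 80.6 m³/h

Rearranging Darcy-Weisbach: V = √(2·ΔP·D/(f·L·ρ)). With ε/D = 0.00046/0.178 = 0.00258, iterate starting from f = 0.02:
  f = 0.02 → V = √(2·215·0.178/(0.02·5.91·626)) = 1.017 m/s; Re = ρVD/μ = 5.475e+05; f → 0.02548
  f = 0.02548 → V = 0.901 m/s; Re = 4.85e+05; f → 0.02553
Converged (Δf/f < 1%). With the final f = 0.02553: V = √(2·215·0.178/(0.02553·5.91·626)) = 0.9002 m/s.
Q = V·A = 0.9002·(π/4·0.178²) = 0.0224 m³/s = 80.6 m³/h.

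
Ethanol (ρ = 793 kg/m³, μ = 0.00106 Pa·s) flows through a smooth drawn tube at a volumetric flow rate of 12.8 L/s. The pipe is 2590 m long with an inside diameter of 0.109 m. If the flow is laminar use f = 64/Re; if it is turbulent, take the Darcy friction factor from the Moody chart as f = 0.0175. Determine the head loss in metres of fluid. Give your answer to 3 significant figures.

h_f ≈ 39.9 m

Q = 12.8 L/s = 12.8/1000 = 0.0128 m³/s.
Cross-sectional area A = πD²/4 = π(0.109)²/4 = 0.009331 m²; mean velocity V = Q/A = 0.0128/0.009331 = 1.372 m/s.
Reynolds number Re = ρVD/μ = 793 · 1.372 · 0.109 / 0.00106 = 1.119e+05.
Re > 4000 → turbulent; use the Moody-chart value f = 0.0175.
Darcy-Weisbach: ΔP = f(L/D)(ρV²/2) = 0.0175·(2590/0.109)·(793·1.372²/2) = 0.0175·2.376e+04·746.1 = 3.102e+05 Pa.
Head loss h_f = ΔP/(ρg) = 3.102e+05/(793·9.81) = 39.9 m.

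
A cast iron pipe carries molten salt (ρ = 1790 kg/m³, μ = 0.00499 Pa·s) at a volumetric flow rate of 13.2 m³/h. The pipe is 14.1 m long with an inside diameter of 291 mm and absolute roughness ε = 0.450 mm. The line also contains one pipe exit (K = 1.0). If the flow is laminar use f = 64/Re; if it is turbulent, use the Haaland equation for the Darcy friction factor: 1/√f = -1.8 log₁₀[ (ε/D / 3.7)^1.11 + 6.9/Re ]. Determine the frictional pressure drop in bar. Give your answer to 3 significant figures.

ΔP ≈ 7.69×10^-5 bar

Q = 13.2 m³/h = 13.2/3600 = 0.003667 m³/s.
Cross-sectional area A = πD²/4 = π(0.291)²/4 = 0.06651 m²; mean velocity V = Q/A = 0.003667/0.06651 = 0.05513 m/s.
Reynolds number Re = ρVD/μ = 1790 · 0.05513 · 0.291 / 0.00499 = 5755.
Re > 4000 → turbulent. Relative roughness ε/D = 0.00045/0.291 = 0.00155. Haaland: 1/√f = -1.8 log₁₀[(0.00155/3.7)^1.11 + 6.9/5755] = -1.8 log₁₀[0.000178 + 0.0012] = 5.15, so f = 0.0377.
Total minor-loss coefficient ΣK = 1·1 = 1.
ΔP = [f·L/D + ΣK]·(ρV²/2) = [0.0377·14.1/0.291 + 1]·(1790·0.05513²/2) = [1.827 + 1]·2.72 = 7.69 Pa.
ΔP = 7.69 Pa = 7.69×10^-5 bar.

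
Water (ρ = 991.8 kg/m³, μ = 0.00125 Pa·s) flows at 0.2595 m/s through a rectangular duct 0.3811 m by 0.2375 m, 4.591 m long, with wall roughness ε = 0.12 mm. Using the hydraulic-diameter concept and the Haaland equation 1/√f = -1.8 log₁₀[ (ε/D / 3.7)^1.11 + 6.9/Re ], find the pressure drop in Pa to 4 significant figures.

Hydraulic diameter D_h = 4A/P = 4·(0.3811·0.2375)/(2·(0.3811+0.2375)) = 0.362/1.237 = 0.2926 m.
Re = ρVD_h/μ = 991.8·0.2595·0.2926/0.00125 = 6.025e+04.
ε/D_h = 0.00012/0.2926 = 0.00041; Haaland gives 1/√f = -1.8 log₁₀[4.07e-05+0.000115] = 6.856, so f = 0.02127.
ΔP = f(L/D_h)(ρV²/2) = 0.02127·4.591/0.2926·33.39 = 11.14 Pa.

ΔP ≈ 11.14 Pa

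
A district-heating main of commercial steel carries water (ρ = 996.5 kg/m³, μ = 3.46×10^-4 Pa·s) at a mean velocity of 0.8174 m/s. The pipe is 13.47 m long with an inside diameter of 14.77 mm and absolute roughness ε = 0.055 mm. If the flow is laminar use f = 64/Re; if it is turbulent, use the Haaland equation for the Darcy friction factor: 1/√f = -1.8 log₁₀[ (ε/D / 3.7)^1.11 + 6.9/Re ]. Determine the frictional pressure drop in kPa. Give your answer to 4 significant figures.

ΔP ≈ 9.300 kPa

Reynolds number Re = ρVD/μ = 996.5 · 0.8174 · 0.01477 / 0.000346 = 3.477e+04.
Re > 4000 → turbulent. Relative roughness ε/D = 5.5e-05/0.01477 = 0.00372. Haaland: 1/√f = -1.8 log₁₀[(0.00372/3.7)^1.11 + 6.9/3.477e+04] = -1.8 log₁₀[0.000471 + 0.000198] = 5.714, so f = 0.03063.
Darcy-Weisbach: ΔP = f(L/D)(ρV²/2) = 0.03063·(13.47/0.01477)·(996.5·0.8174²/2) = 0.03063·912·332.9 = 9300 Pa.
ΔP = 9300 Pa = 9.300 kPa.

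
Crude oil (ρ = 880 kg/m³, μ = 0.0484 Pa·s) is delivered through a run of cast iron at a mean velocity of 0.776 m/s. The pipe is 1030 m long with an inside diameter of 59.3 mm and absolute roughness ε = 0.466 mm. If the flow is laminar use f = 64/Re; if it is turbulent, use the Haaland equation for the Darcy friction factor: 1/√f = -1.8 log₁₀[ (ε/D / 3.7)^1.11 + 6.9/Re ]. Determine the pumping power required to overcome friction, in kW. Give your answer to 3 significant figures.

P ≈ 0.754 kW

Reynolds number Re = ρVD/μ = 880 · 0.776 · 0.0593 / 0.0484 = 836.7.
Re < 2300 → laminar flow, so f = 64/Re = 64/836.7 = 0.07649 (the turbulent correlation is not needed).
Darcy-Weisbach: ΔP = f(L/D)(ρV²/2) = 0.07649·(1030/0.0593)·(880·0.776²/2) = 0.07649·1.737e+04·265 = 3.52e+05 Pa.
Q = V·A = 0.776·0.002762 = 0.002143 m³/s.
Pumping power P = QΔP = 0.002143·3.52e+05 = 754.5 W = 0.754 kW.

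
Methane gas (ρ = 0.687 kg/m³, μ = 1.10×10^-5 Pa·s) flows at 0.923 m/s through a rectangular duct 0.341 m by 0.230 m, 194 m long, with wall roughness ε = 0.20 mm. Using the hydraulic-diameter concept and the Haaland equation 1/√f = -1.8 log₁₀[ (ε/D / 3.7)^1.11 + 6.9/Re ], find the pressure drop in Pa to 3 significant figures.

Hydraulic diameter D_h = 4A/P = 4·(0.341·0.23)/(2·(0.341+0.23)) = 0.3137/1.142 = 0.2747 m.
Re = ρVD_h/μ = 0.687·0.923·0.2747/1.1e-05 = 1.584e+04.
ε/D_h = 0.0002/0.2747 = 0.000728; Haaland gives 1/√f = -1.8 log₁₀[7.7e-05+0.000436] = 5.922, so f = 0.02851.
ΔP = f(L/D_h)(ρV²/2) = 0.02851·194/0.2747·0.2926 = 5.892 Pa.

ΔP ≈ 5.89 Pa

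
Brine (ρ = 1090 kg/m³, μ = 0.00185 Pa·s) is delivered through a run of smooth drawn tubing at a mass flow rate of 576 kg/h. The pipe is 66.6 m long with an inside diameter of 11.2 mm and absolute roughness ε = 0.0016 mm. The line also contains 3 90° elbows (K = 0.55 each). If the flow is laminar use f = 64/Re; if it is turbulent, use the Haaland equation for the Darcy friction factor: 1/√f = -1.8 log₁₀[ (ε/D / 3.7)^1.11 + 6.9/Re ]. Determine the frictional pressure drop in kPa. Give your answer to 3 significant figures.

ṁ = 576 kg/h = 576/3600 = 0.16 kg/s.
A = πD²/4 = π(0.0112)²/4 = 9.852e-05 m²; mean velocity V = ṁ/(ρA) = 0.16/(1090 · 9.852e-05) = 1.49 m/s.
Reynolds number Re = ρVD/μ = 1090 · 1.49 · 0.0112 / 0.00185 = 9832.
Re > 4000 → turbulent. Relative roughness ε/D = 1.6e-06/0.0112 = 0.000143. Haaland: 1/√f = -1.8 log₁₀[(0.000143/3.7)^1.11 + 6.9/9832] = -1.8 log₁₀[1.26e-05 + 0.000702] = 5.663, so f = 0.03118.
Total minor-loss coefficient ΣK = 3·0.55 = 1.65.
ΔP = [f·L/D + ΣK]·(ρV²/2) = [0.03118·66.6/0.0112 + 1.65]·(1090·1.49²/2) = [185.4 + 1.65]·1210 = 2.263e+05 Pa.
ΔP = 2.263e+05 Pa = 226 kPa.

ΔP ≈ 226 kPa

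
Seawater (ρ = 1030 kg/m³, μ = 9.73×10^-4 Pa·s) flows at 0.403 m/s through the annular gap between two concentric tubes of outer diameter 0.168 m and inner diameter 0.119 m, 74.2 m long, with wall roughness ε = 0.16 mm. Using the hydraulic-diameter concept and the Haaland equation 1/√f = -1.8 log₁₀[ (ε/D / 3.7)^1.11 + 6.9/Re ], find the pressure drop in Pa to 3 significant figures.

Hydraulic diameter D_h = 4A/P = D_o - D_i = 0.168 - 0.119 = 0.049 m.
Re = ρVD_h/μ = 1030·0.403·0.049/0.000973 = 2.09e+04.
ε/D_h = 0.00016/0.049 = 0.00327; Haaland gives 1/√f = -1.8 log₁₀[0.000407+0.00033] = 5.638, so f = 0.03146.
ΔP = f(L/D_h)(ρV²/2) = 0.03146·74.2/0.049·83.64 = 3984 Pa.

ΔP ≈ 3980 Pa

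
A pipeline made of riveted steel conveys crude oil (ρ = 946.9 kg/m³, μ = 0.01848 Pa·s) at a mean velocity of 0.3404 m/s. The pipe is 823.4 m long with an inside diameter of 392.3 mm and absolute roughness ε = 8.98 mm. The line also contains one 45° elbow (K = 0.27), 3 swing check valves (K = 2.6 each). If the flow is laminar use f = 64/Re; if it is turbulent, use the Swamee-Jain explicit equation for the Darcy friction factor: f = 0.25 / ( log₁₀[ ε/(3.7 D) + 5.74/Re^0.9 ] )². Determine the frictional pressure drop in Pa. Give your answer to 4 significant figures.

Reynolds number Re = ρVD/μ = 946.9 · 0.3404 · 0.3923 / 0.0185 = 6842.
Re > 4000 → turbulent. Relative roughness ε/D = 0.00898/0.3923 = 0.0229. Swamee-Jain: f = 0.25/(log₁₀[0.0229/3.7 + 5.74/6842^0.9])² = 0.25/(log₁₀[0.00619 + 0.00203])² = 0.25/(-2.085)² = 0.05749.
Total minor-loss coefficient ΣK = 1·0.27 + 3·2.6 = 8.07.
ΔP = [f·L/D + ΣK]·(ρV²/2) = [0.05749·823.4/0.3923 + 8.07]·(946.9·0.3404²/2) = [120.7 + 8.07]·54.86 = 7062 Pa.

ΔP ≈ 7062 Pa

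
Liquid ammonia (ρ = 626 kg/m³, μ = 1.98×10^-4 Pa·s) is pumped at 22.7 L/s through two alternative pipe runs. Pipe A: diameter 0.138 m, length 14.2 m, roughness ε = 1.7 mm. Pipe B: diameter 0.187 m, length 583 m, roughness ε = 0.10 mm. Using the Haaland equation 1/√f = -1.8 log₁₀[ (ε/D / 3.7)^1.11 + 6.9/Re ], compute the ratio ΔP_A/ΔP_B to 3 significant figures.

ΔP_A/ΔP_B ≈ 0.255

Pipe A: V = Q/A = 0.0227/0.01496 = 1.518 m/s; Re = 6.622e+05; ε/D = 0.0123; Haaland → f = 0.04088; ΔP_A = f(L/D)(ρV²/2) = 3033 Pa.
Pipe B: V = Q/A = 0.0227/0.02746 = 0.8265 m/s; Re = 4.887e+05; ε/D = 0.000535; Haaland → f = 0.01781; ΔP_B = f(L/D)(ρV²/2) = 1.187e+04 Pa.
ΔP_A/ΔP_B = 3033/1.187e+04 = 0.255.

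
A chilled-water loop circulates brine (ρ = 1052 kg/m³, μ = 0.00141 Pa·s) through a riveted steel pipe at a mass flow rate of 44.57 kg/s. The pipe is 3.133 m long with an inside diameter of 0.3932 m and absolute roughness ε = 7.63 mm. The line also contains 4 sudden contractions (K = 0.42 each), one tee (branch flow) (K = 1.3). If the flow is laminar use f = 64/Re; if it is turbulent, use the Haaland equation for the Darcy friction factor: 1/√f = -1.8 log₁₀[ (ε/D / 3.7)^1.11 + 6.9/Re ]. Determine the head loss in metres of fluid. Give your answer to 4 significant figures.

h_f ≈ 0.02089 m

A = πD²/4 = π(0.3932)²/4 = 0.1214 m²; mean velocity V = ṁ/(ρA) = 44.57/(1052 · 0.1214) = 0.3489 m/s.
Reynolds number Re = ρVD/μ = 1052 · 0.3489 · 0.3932 / 0.00141 = 1.024e+05.
Re > 4000 → turbulent. Relative roughness ε/D = 0.00763/0.3932 = 0.0194. Haaland: 1/√f = -1.8 log₁₀[(0.0194/3.7)^1.11 + 6.9/1.024e+05] = -1.8 log₁₀[0.00294 + 6.74e-05] = 4.538, so f = 0.04855.
Total minor-loss coefficient ΣK = 4·0.42 + 1·1.3 = 2.98.
ΔP = [f·L/D + ΣK]·(ρV²/2) = [0.04855·3.133/0.3932 + 2.98]·(1052·0.3489²/2) = [0.3869 + 2.98]·64.03 = 215.6 Pa.
Head loss h_f = ΔP/(ρg) = 215.6/(1052·9.81) = 0.02089 m.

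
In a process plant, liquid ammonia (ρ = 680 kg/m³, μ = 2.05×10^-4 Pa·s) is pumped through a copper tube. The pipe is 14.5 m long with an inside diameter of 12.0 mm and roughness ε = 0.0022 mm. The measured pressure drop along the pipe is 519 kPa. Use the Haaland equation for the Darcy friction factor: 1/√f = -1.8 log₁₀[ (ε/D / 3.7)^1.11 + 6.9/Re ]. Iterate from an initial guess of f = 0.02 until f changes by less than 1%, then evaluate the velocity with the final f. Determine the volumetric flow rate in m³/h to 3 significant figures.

Q ≈ 3.66 m³/h

Rearranging Darcy-Weisbach: V = √(2·ΔP·D/(f·L·ρ)). With ε/D = 2.2e-06/0.012 = 0.000183, iterate starting from f = 0.02:
  f = 0.02 → V = √(2·5.19e+05·0.012/(0.02·14.5·680)) = 7.948 m/s; Re = ρVD/μ = 3.164e+05; f → 0.01583
  f = 0.01583 → V = 8.932 m/s; Re = 3.555e+05; f → 0.01564
  f = 0.01564 → V = 8.989 m/s; Re = 3.578e+05; f → 0.01562
Converged (Δf/f < 1%). With the final f = 0.01562: V = √(2·5.19e+05·0.012/(0.01562·14.5·680)) = 8.992 m/s.
Q = V·A = 8.992·(π/4·0.012²) = 0.001017 m³/s = 3.66 m³/h.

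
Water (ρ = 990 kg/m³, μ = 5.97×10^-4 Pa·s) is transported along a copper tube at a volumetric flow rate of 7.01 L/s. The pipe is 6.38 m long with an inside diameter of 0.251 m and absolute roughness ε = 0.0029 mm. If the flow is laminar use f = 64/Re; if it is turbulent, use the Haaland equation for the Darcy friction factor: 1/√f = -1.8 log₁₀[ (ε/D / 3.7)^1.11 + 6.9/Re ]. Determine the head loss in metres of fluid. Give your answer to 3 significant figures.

Q = 7.01 L/s = 7.01/1000 = 0.00701 m³/s.
Cross-sectional area A = πD²/4 = π(0.251)²/4 = 0.04948 m²; mean velocity V = Q/A = 0.00701/0.04948 = 0.1417 m/s.
Reynolds number Re = ρVD/μ = 990 · 0.1417 · 0.251 / 0.000597 = 5.897e+04.
Re > 4000 → turbulent. Relative roughness ε/D = 2.9e-06/0.251 = 1.16e-05. Haaland: 1/√f = -1.8 log₁₀[(1.16e-05/3.7)^1.11 + 6.9/5.897e+04] = -1.8 log₁₀[7.74e-07 + 0.000117] = 7.072, so f = 0.01999.
Darcy-Weisbach: ΔP = f(L/D)(ρV²/2) = 0.01999·(6.38/0.251)·(990·0.1417²/2) = 0.01999·25.42·9.935 = 5.049 Pa.
Head loss h_f = ΔP/(ρg) = 5.049/(990·9.81) = 5.20×10^-4 m.

h_f ≈ 5.20×10^-4 m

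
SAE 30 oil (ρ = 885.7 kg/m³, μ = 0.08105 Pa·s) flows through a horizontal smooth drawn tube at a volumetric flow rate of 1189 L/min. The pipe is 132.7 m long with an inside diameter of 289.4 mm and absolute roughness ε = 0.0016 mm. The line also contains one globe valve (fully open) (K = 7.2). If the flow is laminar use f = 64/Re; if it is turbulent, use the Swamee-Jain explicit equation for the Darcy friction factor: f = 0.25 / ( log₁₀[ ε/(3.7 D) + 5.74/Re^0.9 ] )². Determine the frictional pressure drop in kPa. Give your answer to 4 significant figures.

ΔP ≈ 1.527 kPa

Q = 1189 L/min = 1189/60000 = 0.01982 m³/s.
Cross-sectional area A = πD²/4 = π(0.2894)²/4 = 0.06578 m²; mean velocity V = Q/A = 0.01982/0.06578 = 0.3013 m/s.
Reynolds number Re = ρVD/μ = 885.7 · 0.3013 · 0.2894 / 0.081 = 952.7.
Re < 2300 → laminar flow, so f = 64/Re = 64/952.7 = 0.06717 (the turbulent correlation is not needed).
Total minor-loss coefficient ΣK = 1·7.2 = 7.2.
ΔP = [f·L/D + ΣK]·(ρV²/2) = [0.06717·132.7/0.2894 + 7.2]·(885.7·0.3013²/2) = [30.8 + 7.2]·40.19 = 1527 Pa.
ΔP = 1527 Pa = 1.527 kPa.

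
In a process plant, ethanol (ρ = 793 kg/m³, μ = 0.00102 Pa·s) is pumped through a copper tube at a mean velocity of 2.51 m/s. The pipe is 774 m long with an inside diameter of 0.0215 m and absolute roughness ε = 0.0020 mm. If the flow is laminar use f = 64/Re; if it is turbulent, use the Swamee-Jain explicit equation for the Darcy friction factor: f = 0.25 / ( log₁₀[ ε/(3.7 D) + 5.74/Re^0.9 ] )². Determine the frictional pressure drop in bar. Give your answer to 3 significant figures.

Reynolds number Re = ρVD/μ = 793 · 2.51 · 0.0215 / 0.00102 = 4.196e+04.
Re > 4000 → turbulent. Relative roughness ε/D = 2e-06/0.0215 = 9.3e-05. Swamee-Jain: f = 0.25/(log₁₀[9.3e-05/3.7 + 5.74/4.196e+04^0.9])² = 0.25/(log₁₀[2.51e-05 + 0.000397])² = 0.25/(-3.375)² = 0.02195.
Darcy-Weisbach: ΔP = f(L/D)(ρV²/2) = 0.02195·(774/0.0215)·(793·2.51²/2) = 0.02195·3.6e+04·2498 = 1.974e+06 Pa.
ΔP = 1.974e+06 Pa = 19.7 bar.

ΔP ≈ 19.7 bar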